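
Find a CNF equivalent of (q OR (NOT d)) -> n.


Step 1: Rewrite as ¬(q ∨ (¬d)) ∨ n = (¬q ∧ ¬(¬d)) ∨ n.
Step 2: Distribute ∨ over ∧.
Step 3: Eliminate any double negations (¬¬X = X).

((NOT q) OR n) AND (d OR n)


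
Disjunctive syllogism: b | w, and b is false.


Disjunctive syllogism: from (P ∨ Q) and ¬P, infer Q.
One disjunct, 'b', is ruled out; the other must hold.

w


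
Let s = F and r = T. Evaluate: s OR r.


Disjunction is false only when both operands are false.
Substitute: s=F, r=T.
F OR T evaluates to T.

T


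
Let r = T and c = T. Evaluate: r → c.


Implication is false only when antecedent is true and consequent is false.
Substitute: r=T, c=T.
T → T evaluates to T.

T


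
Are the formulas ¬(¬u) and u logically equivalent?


Compare truth tables:
u | φ | ψ
---------
F | F | F
T | T | T
The columns φ and ψ agree on every row.

Yes, they are logically equivalent.


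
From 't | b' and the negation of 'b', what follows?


Disjunctive syllogism: from (P ∨ Q) and ¬P, infer Q.
One disjunct, 'b', is ruled out; the other must hold.

t


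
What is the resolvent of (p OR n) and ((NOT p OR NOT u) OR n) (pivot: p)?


The clauses contain complementary literals p and NOTp.
Resolution eliminates this pair and disjoins the remaining literals (merging duplicates).

(n OR NOT u)


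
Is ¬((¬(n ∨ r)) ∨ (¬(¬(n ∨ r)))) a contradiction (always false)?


Truth table over {n, r}:
n | r | φ
---------
F | F | F
T | F | F
F | T | F
T | T | F
Every row is false.

Yes, it is a contradiction.


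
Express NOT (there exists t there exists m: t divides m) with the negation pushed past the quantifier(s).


Negation flips each quantifier (∀↔∃) and negates the inner predicate.
¬(there exists t there exists m: φ) = for all t for all m: ¬φ.

for all t for all m: NOT(t divides m)


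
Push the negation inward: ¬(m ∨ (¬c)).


De Morgan: the negation of a disjunction is the conjunction of the negations.
Distribute ¬ across ∨, flipping it to ∧, and negate each literal.

(¬m) ∧ c


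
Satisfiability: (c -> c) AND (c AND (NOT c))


Check all 2 assignments over {c}:
c | φ
-----
F | F
T | F
No assignment makes the formula true.

Unsatisfiable.


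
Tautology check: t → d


Build the truth table over {d, t}:
d | t | φ
---------
F | F | T
T | F | T
F | T | F
T | T | T
Counterexample at row 3: with d=F, t=T, the formula is F.

No, it is not a tautology.


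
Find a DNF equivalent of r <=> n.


Step 1: r ↔ n is true exactly when both agree: (r ∧ n) ∨ (¬r ∧ ¬n).

(r & n) | ((~r) & (~n))


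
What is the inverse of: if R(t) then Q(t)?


The inverse of (P → Q) is (¬P → ¬Q). It is equivalent to the converse, not to the original.
Here P = 'R(t)' and Q = 'Q(t)'.

If not (R(t)), then not (Q(t)).


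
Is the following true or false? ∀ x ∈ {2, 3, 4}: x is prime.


Evaluate the predicate on each element: 2:T, 3:T, 4:F.
Counterexample x = 4 fails the predicate.

F


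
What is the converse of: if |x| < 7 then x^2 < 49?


The converse of (P → Q) is (Q → P). It is not in general equivalent to the original.
Here P = '|x| < 7' and Q = 'x^2 < 49'.

If x^2 < 49, then |x| < 7.


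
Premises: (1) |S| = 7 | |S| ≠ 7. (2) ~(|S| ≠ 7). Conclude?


Disjunctive syllogism: from (P ∨ Q) and ¬P, infer Q.
One disjunct, '|S| ≠ 7', is ruled out; the other must hold.

|S| = 7


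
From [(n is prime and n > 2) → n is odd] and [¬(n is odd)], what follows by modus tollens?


Modus tollens: from (P → Q) and ¬Q, infer ¬P.
Q = 'n is odd' is denied; since P → Q, P must also fail.

Not ((n is prime and n > 2)).


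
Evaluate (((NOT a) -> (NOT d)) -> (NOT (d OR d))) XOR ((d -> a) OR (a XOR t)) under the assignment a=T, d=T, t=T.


Substitute a=T, d=T, t=T:
NOT a = F
NOT d = F
(NOT a) -> (NOT d) = F -> F = T
d OR d = T OR T = T
NOT (d OR d) = F
((NOT a) -> (NOT d)) -> (NOT (d OR d)) = T -> F = F
d -> a = T -> T = T
a XOR t = T XOR T = F
(d -> a) OR (a XOR t) = T OR F = T
(((NOT a) -> (NOT d)) -> (NOT (d OR d))) XOR ((d -> a) OR (a XOR t)) = F XOR T = T

T


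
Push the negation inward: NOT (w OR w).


De Morgan: the negation of a disjunction is the conjunction of the negations.
Distribute NOT across OR, flipping it to AND, and negate each literal.

(NOT w) AND (NOT w)


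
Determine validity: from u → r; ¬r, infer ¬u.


This matches the form of modus tollens: the conclusion follows in every model of the premises.

Valid.


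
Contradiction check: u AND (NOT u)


Truth table over {u}:
u | φ
-----
F | F
T | F
Every row is false.

Yes, it is a contradiction.


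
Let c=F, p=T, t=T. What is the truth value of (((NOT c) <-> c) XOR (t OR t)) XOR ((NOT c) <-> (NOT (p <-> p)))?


Substitute c=F, p=T, t=T:
NOT c = T
(NOT c) <-> c = T <-> F = F
t OR t = T OR T = T
((NOT c) <-> c) XOR (t OR t) = F XOR T = T
NOT c = T
p <-> p = T <-> T = T
NOT (p <-> p) = F
(NOT c) <-> (NOT (p <-> p)) = T <-> F = F
(((NOT c) <-> c) XOR (t OR t)) XOR ((NOT c) <-> (NOT (p <-> p))) = T XOR F = T

T


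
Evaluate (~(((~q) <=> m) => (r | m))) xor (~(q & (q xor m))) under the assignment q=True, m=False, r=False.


Substitute q=True, m=False, r=False:
~q = False
(~q) <=> m = False <=> False = True
r | m = False | False = False
((~q) <=> m) => (r | m) = True => False = False
~(((~q) <=> m) => (r | m)) = True
q xor m = True xor False = True
q & (q xor m) = True & True = True
~(q & (q xor m)) = False
(~(((~q) <=> m) => (r | m))) xor (~(q & (q xor m))) = True xor False = True

True


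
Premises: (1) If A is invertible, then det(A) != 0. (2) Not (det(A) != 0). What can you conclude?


Modus tollens: from (P → Q) and ¬Q, infer ¬P.
Q = 'det(A) != 0' is denied; since P → Q, P must also fail.

Not (A is invertible).


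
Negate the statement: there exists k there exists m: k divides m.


Negation flips each quantifier (∀↔∃) and negates the inner predicate.
¬(there exists k there exists m: φ) = for all k for all m: ¬φ.

for all k for all m: NOT(k divides m)


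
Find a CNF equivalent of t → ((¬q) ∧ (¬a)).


Step 1: Rewrite t → ((¬q) ∧ (¬a)) as ¬t ∨ ((¬q) ∧ (¬a)).
Step 2: Distribute ∨ over ∧.

((¬t) ∨ (¬q)) ∧ ((¬t) ∨ (¬a))


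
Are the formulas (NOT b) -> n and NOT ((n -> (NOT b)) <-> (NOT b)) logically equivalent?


Compare truth tables:
b | n | φ | ψ
-------------
F | F | F | F
T | F | T | T
F | T | T | F
T | T | T | F
They differ at row 3 (b=F, n=T): φ=T but ψ=F.

No, they are not logically equivalent.


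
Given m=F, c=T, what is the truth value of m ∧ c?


Conjunction is true only when both operands are true.
Substitute: m=F, c=T.
F ∧ T evaluates to F.

F


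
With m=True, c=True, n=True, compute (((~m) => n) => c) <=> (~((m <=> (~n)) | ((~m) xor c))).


Substitute m=True, c=True, n=True:
~m = False
(~m) => n = False => True = True
((~m) => n) => c = True => True = True
~n = False
m <=> (~n) = True <=> False = False
~m = False
(~m) xor c = False xor True = True
(m <=> (~n)) | ((~m) xor c) = False | True = True
~((m <=> (~n)) | ((~m) xor c)) = False
(((~m) => n) => c) <=> (~((m <=> (~n)) | ((~m) xor c))) = True <=> False = False

False


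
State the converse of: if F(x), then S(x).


The converse of (P → Q) is (Q → P). It is not in general equivalent to the original.
Here P = 'F(x)' and Q = 'S(x)'.

If S(x), then F(x).


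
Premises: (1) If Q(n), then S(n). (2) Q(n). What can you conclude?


Modus ponens: from (P → Q) and P, infer Q.
P = 'Q(n)' is asserted, and P → Q holds, so Q follows.

S(n).


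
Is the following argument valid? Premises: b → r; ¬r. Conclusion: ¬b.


This matches the form of modus tollens: the conclusion follows in every model of the premises.

Valid.


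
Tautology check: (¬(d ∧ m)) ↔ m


Build the truth table over {d, m}:
d | m | φ
---------
F | F | F
T | F | F
F | T | T
T | T | F
Counterexample at row 1: with d=F, m=F, the formula is F.

No, it is not a tautology.


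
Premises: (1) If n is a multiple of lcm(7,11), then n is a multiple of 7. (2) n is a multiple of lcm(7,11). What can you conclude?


Modus ponens: from (P → Q) and P, infer Q.
P = 'n is a multiple of lcm(7,11)' is asserted, and P → Q holds, so Q follows.

n is a multiple of 7.


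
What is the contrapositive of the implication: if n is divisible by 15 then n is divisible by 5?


The contrapositive of (P → Q) is (¬Q → ¬P); it is logically equivalent to the original.
Here P = 'n is divisible by 15' and Q = 'n is divisible by 5'.

If not (n is divisible by 5), then not (n is divisible by 15).


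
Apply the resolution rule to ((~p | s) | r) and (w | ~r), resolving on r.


The clauses contain complementary literals r and ~r.
Resolution eliminates this pair and disjoins the remaining literals (merging duplicates).

((~p | s) | w)


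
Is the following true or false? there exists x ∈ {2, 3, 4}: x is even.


Evaluate the predicate on each element: 2:T, 3:F, 4:T.
Witness x = 2 satisfies the predicate.

T


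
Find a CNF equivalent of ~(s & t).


Step 1: Apply De Morgan: ¬(s ∧ t) = ¬s ∨ ¬t.

(~s) | (~t)


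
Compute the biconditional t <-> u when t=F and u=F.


Biconditional is true when both operands have the same truth value.
Substitute: t=F, u=F.
F <-> F evaluates to T.

T


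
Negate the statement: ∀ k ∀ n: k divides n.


Negation flips each quantifier (∀↔∃) and negates the inner predicate.
¬(∀ k ∀ n: φ) = ∃ k ∃ n: ¬φ.

∃ k ∃ n: ¬(k divides n)


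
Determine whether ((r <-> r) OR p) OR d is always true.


Build the truth table over {d, p, r}:
d | p | r | φ
-------------
F | F | F | T
T | F | F | T
F | T | F | T
T | T | F | T
F | F | T | T
T | F | T | T
F | T | T | T
T | T | T | T
Every row evaluates to true.

Yes, it is a tautology.


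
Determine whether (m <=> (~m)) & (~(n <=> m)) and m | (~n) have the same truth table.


Compare truth tables:
m | n | φ | ψ
-------------
False | False | False | True
True | False | False | True
False | True | False | False
True | True | False | True
They differ at row 1 (m=False, n=False): φ=False but ψ=True.

No, they are not logically equivalent.


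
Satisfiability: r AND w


Search for a satisfying assignment over {r, w}.
Try r=T, w=T: the formula evaluates to T.
A satisfying assignment exists.

Satisfiable.


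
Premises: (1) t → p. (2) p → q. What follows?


Hypothetical syllogism: from (P → Q) and (Q → R), infer (P → R).
Chain the two implications through the shared middle term 'p'.

t → q


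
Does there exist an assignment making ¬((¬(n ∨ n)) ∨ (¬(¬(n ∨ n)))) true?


Check all 2 assignments over {n}:
n | φ
-----
F | F
T | F
No assignment makes the formula true.

Unsatisfiable.


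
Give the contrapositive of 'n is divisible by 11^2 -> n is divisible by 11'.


The contrapositive of (P → Q) is (¬Q → ¬P); it is logically equivalent to the original.
Here P = 'n is divisible by 11^2' and Q = 'n is divisible by 11'.

If not (n is divisible by 11), then not (n is divisible by 11^2).


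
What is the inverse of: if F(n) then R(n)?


The inverse of (P → Q) is (¬P → ¬Q). It is equivalent to the converse, not to the original.
Here P = 'F(n)' and Q = 'R(n)'.

If not (F(n)), then not (R(n)).


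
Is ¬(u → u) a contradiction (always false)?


Truth table over {u}:
u | φ
-----
F | F
T | F
Every row is false.

Yes, it is a contradiction.


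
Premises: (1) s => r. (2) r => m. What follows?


Hypothetical syllogism: from (P → Q) and (Q → R), infer (P → R).
Chain the two implications through the shared middle term 'r'.

s => m


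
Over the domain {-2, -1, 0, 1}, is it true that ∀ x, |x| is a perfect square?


Evaluate the predicate on each element: -2:F, -1:T, 0:T, 1:T.
Counterexample x = -2 fails the predicate.

F


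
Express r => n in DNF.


Step 1: Rewrite r → n as ¬r ∨ n.

(~r) | n


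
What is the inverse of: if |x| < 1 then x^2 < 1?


The inverse of (P → Q) is (¬P → ¬Q). It is equivalent to the converse, not to the original.
Here P = '|x| < 1' and Q = 'x^2 < 1'.

If not (|x| < 1), then not (x^2 < 1).


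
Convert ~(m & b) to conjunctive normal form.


Step 1: Apply De Morgan: ¬(m ∧ b) = ¬m ∨ ¬b.

(~m) | (~b)


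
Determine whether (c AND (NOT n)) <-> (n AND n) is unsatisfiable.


Truth table over {c, n}:
c | n | φ
---------
F | F | T
T | F | F
F | T | F
T | T | F
Satisfying assignment at row 1: c=F, n=F gives T.

No, it is not a contradiction.


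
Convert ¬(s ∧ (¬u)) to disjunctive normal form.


Step 1: Apply De Morgan: ¬(s ∧ (¬u)) = ¬s ∨ ¬(¬u).
Step 2: Eliminate any double negations (¬¬X = X).

(¬s) ∨ u


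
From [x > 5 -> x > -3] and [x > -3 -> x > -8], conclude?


Hypothetical syllogism: from (P → Q) and (Q → R), infer (P → R).
Chain the two implications through the shared middle term 'x > -3'.

x > 5 -> x > -8


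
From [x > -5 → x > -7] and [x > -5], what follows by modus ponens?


Modus ponens: from (P → Q) and P, infer Q.
P = 'x > -5' is asserted, and P → Q holds, so Q follows.

x > -7.


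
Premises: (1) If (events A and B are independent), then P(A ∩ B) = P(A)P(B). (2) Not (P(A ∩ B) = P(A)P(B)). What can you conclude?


Modus tollens: from (P → Q) and ¬Q, infer ¬P.
Q = 'P(A ∩ B) = P(A)P(B)' is denied; since P → Q, P must also fail.

Not ((events A and B are independent)).


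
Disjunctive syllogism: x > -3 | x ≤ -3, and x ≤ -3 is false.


Disjunctive syllogism: from (P ∨ Q) and ¬P, infer Q.
One disjunct, 'x ≤ -3', is ruled out; the other must hold.

x > -3


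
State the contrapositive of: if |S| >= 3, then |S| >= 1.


The contrapositive of (P → Q) is (¬Q → ¬P); it is logically equivalent to the original.
Here P = '|S| >= 3' and Q = '|S| >= 1'.

If not (|S| >= 1), then not (|S| >= 3).


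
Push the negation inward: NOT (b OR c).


De Morgan: the negation of a disjunction is the conjunction of the negations.
Distribute NOT across OR, flipping it to AND, and negate each literal.

(NOT b) AND (NOT c)


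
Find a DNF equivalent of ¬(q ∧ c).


Step 1: Apply De Morgan: ¬(q ∧ c) = ¬q ∨ ¬c.

(¬q) ∨ (¬c)


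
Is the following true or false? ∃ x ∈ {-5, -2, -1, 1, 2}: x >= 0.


Evaluate the predicate on each element: -5:F, -2:F, -1:F, 1:T, 2:T.
Witness x = 1 satisfies the predicate.

T


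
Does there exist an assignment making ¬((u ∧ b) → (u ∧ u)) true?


Check all 4 assignments over {b, u}:
b | u | φ
---------
F | F | F
T | F | F
F | T | F
T | T | F
No assignment makes the formula true.

Unsatisfiable.


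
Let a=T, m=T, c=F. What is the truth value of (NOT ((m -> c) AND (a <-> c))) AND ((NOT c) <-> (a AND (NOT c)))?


Substitute a=T, m=T, c=F:
m -> c = T -> F = F
a <-> c = T <-> F = F
(m -> c) AND (a <-> c) = F AND F = F
NOT ((m -> c) AND (a <-> c)) = T
NOT c = T
NOT c = T
a AND (NOT c) = T AND T = T
(NOT c) <-> (a AND (NOT c)) = T <-> T = T
(NOT ((m -> c) AND (a <-> c))) AND ((NOT c) <-> (a AND (NOT c))) = T AND T = T

T


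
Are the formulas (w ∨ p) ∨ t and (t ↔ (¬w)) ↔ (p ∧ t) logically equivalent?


Compare truth tables:
p | t | w | φ | ψ
-----------------
F | F | F | F | T
T | F | F | T | T
F | T | F | T | F
T | T | F | T | T
F | F | T | T | F
T | F | T | T | F
F | T | T | T | T
T | T | T | T | F
They differ at row 1 (p=F, t=F, w=F): φ=F but ψ=T.

No, they are not logically equivalent.


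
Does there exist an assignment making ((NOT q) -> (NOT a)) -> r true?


Search for a satisfying assignment over {a, q, r}.
Try a=T, q=F, r=F: the formula evaluates to T.
A satisfying assignment exists.

Satisfiable.


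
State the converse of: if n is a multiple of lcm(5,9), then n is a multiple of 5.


The converse of (P → Q) is (Q → P). It is not in general equivalent to the original.
Here P = 'n is a multiple of lcm(5,9)' and Q = 'n is a multiple of 5'.

If n is a multiple of 5, then n is a multiple of lcm(5,9).


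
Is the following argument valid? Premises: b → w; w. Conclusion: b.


This is affirming the consequent (fallacy). There exist truth assignments where the premises are all true but the conclusion is false.

Invalid.


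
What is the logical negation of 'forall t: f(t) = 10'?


¬(forall x: φ) = exists x: ¬φ, and ¬(exists x: φ) = forall x: ¬φ.
Apply to the universal statement.

exists t: ~(f(t) = 10)


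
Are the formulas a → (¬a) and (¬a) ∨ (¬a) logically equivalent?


Compare truth tables:
a | φ | ψ
---------
F | T | T
T | F | F
The columns φ and ψ agree on every row.

Yes, they are logically equivalent.


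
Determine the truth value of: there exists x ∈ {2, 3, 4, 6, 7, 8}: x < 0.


Evaluate the predicate on each element: 2:F, 3:F, 4:F, 6:F, 7:F, 8:F.
No element satisfies the predicate.

F


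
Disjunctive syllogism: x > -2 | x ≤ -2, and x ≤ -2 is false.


Disjunctive syllogism: from (P ∨ Q) and ¬P, infer Q.
One disjunct, 'x ≤ -2', is ruled out; the other must hold.

x > -2


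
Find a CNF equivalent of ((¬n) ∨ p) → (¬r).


Step 1: Rewrite as ¬((¬n) ∨ p) ∨ (¬r) = (¬(¬n) ∧ ¬p) ∨ (¬r).
Step 2: Distribute ∨ over ∧.
Step 3: Eliminate any double negations (¬¬X = X).

(n ∨ (¬r)) ∧ ((¬p) ∨ (¬r))


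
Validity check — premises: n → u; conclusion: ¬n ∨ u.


This matches the form of material implication: the conclusion follows in every model of the premises.

Valid.


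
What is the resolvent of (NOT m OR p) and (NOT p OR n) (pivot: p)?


The clauses contain complementary literals p and NOTp.
Resolution eliminates this pair and disjoins the remaining literals (merging duplicates).

(NOT m OR n)


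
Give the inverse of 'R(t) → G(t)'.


The inverse of (P → Q) is (¬P → ¬Q). It is equivalent to the converse, not to the original.
Here P = 'R(t)' and Q = 'G(t)'.

If not (R(t)), then not (G(t)).


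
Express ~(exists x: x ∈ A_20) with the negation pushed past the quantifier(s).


¬(forall x: φ) = exists x: ¬φ, and ¬(exists x: φ) = forall x: ¬φ.
Apply to the existential statement.

forall x: ~(x ∈ A_20)


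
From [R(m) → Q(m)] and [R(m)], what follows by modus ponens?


Modus ponens: from (P → Q) and P, infer Q.
P = 'R(m)' is asserted, and P → Q holds, so Q follows.

Q(m).


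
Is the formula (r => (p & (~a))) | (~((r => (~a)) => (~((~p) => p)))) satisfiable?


Search for a satisfying assignment over {a, p, r}.
Try a=False, p=False, r=False: the formula evaluates to True.
A satisfying assignment exists.

Satisfiable.


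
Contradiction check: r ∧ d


Truth table over {d, r}:
d | r | φ
---------
F | F | F
T | F | F
F | T | F
T | T | T
Satisfying assignment at row 4: d=T, r=T gives T.

No, it is not a contradiction.


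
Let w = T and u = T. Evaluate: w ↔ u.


Biconditional is true when both operands have the same truth value.
Substitute: w=T, u=T.
T ↔ T evaluates to T.

T


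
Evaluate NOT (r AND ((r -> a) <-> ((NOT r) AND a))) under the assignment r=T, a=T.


Substitute r=T, a=T:
r -> a = T -> T = T
NOT r = F
(NOT r) AND a = F AND T = F
(r -> a) <-> ((NOT r) AND a) = T <-> F = F
r AND ((r -> a) <-> ((NOT r) AND a)) = T AND F = F
NOT (r AND ((r -> a) <-> ((NOT r) AND a))) = T

T


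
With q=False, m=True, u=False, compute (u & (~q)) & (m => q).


Substitute q=False, m=True, u=False:
~q = True
u & (~q) = False & True = False
m => q = True => False = False
(u & (~q)) & (m => q) = False & False = False

False


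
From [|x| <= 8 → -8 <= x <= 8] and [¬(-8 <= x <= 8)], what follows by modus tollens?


Modus tollens: from (P → Q) and ¬Q, infer ¬P.
Q = '-8 <= x <= 8' is denied; since P → Q, P must also fail.

Not (|x| <= 8).


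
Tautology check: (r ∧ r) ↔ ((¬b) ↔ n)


Build the truth table over {b, n, r}:
b | n | r | φ
-------------
F | F | F | T
T | F | F | F
F | T | F | F
T | T | F | T
F | F | T | F
T | F | T | T
F | T | T | T
T | T | T | F
Counterexample at row 2: with b=T, n=F, r=F, the formula is F.

No, it is not a tautology.


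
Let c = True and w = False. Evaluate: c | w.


Disjunction is false only when both operands are false.
Substitute: c=True, w=False.
True | False evaluates to True.

True


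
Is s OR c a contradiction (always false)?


Truth table over {c, s}:
c | s | φ
---------
F | F | F
T | F | T
F | T | T
T | T | T
Satisfying assignment at row 2: c=T, s=F gives T.

No, it is not a contradiction.


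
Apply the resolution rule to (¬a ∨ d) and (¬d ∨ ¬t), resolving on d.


The clauses contain complementary literals d and ¬d.
Resolution eliminates this pair and disjoins the remaining literals (merging duplicates).

(¬a ∨ ¬t)


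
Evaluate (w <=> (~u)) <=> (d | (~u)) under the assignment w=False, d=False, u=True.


Substitute w=False, d=False, u=True:
~u = False
w <=> (~u) = False <=> False = True
~u = False
d | (~u) = False | False = False
(w <=> (~u)) <=> (d | (~u)) = True <=> False = False

False


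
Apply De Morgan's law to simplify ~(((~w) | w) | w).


De Morgan: the negation of a disjunction is the conjunction of the negations.
Distribute ~ across |, flipping it to &, and negate each literal.

(w & (~w)) & (~w)


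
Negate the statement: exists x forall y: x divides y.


Negation flips each quantifier (∀↔∃) and negates the inner predicate.
¬(exists x forall y: φ) = forall x exists y: ¬φ.

forall x exists y: ~(x divides y)


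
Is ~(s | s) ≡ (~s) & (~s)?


Compare truth tables:
s | φ | ψ
---------
False | True | True
True | False | False
The columns φ and ψ agree on every row.

Yes, they are logically equivalent.


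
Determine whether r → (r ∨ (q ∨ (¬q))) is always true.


Build the truth table over {q, r}:
q | r | φ
---------
F | F | T
T | F | T
F | T | T
T | T | T
Every row evaluates to true.

Yes, it is a tautology.


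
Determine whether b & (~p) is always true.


Build the truth table over {b, p}:
b | p | φ
---------
False | False | False
True | False | True
False | True | False
True | True | False
Counterexample at row 1: with b=False, p=False, the formula is False.

No, it is not a tautology.


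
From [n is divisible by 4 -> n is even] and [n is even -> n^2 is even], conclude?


Hypothetical syllogism: from (P → Q) and (Q → R), infer (P → R).
Chain the two implications through the shared middle term 'n is even'.

n is divisible by 4 -> n^2 is even


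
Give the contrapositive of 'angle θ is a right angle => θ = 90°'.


The contrapositive of (P → Q) is (¬Q → ¬P); it is logically equivalent to the original.
Here P = 'angle θ is a right angle' and Q = 'θ = 90°'.

If not (θ = 90°), then not (angle θ is a right angle).


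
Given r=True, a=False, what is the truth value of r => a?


Implication is false only when antecedent is true and consequent is false.
Substitute: r=True, a=False.
True => False evaluates to False.

False


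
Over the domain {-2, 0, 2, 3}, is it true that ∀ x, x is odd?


Evaluate the predicate on each element: -2:F, 0:F, 2:F, 3:T.
Counterexample x = -2 fails the predicate.

F


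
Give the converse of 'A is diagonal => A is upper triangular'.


The converse of (P → Q) is (Q → P). It is not in general equivalent to the original.
Here P = 'A is diagonal' and Q = 'A is upper triangular'.

If A is upper triangular, then A is diagonal.


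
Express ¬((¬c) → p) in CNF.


Step 1: Rewrite (¬c) → p as ¬(¬c) ∨ p.
Step 2: Negate: ¬(¬(¬c) ∨ p) = (¬c) ∧ ¬p (De Morgan + double negation).

(¬c) ∧ (¬p)


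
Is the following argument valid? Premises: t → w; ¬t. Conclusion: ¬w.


This is denying the antecedent (fallacy). There exist truth assignments where the premises are all true but the conclusion is false.

Invalid.


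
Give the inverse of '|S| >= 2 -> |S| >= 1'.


The inverse of (P → Q) is (¬P → ¬Q). It is equivalent to the converse, not to the original.
Here P = '|S| >= 2' and Q = '|S| >= 1'.

If not (|S| >= 2), then not (|S| >= 1).


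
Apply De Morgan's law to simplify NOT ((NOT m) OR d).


De Morgan: the negation of a disjunction is the conjunction of the negations.
Distribute NOT across OR, flipping it to AND, and negate each literal.

m AND (NOT d)


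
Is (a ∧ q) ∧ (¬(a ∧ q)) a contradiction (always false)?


Truth table over {a, q}:
a | q | φ
---------
F | F | F
T | F | F
F | T | F
T | T | F
Every row is false.

Yes, it is a contradiction.


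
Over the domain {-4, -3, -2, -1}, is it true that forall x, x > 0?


Evaluate the predicate on each element: -4:False, -3:False, -2:False, -1:False.
Counterexample x = -4 fails the predicate.

False


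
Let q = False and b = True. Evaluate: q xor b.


Exclusive or is true when exactly one operand is true.
Substitute: q=False, b=True.
False xor True evaluates to True.

True


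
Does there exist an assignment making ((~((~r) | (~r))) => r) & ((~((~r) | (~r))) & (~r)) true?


Check all 2 assignments over {r}:
r | φ
-----
False | False
True | False
No assignment makes the formula true.

Unsatisfiable.


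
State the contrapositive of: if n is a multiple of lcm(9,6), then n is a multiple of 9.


The contrapositive of (P → Q) is (¬Q → ¬P); it is logically equivalent to the original.
Here P = 'n is a multiple of lcm(9,6)' and Q = 'n is a multiple of 9'.

If not (n is a multiple of 9), then not (n is a multiple of lcm(9,6)).


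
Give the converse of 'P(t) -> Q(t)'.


The converse of (P → Q) is (Q → P). It is not in general equivalent to the original.
Here P = 'P(t)' and Q = 'Q(t)'.

If Q(t), then P(t).


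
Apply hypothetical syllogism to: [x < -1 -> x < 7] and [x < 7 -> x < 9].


Hypothetical syllogism: from (P → Q) and (Q → R), infer (P → R).
Chain the two implications through the shared middle term 'x < 7'.

x < -1 -> x < 9


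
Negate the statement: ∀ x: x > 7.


¬(∀ x: φ) = ∃ x: ¬φ, and ¬(∃ x: φ) = ∀ x: ¬φ.
Apply to the universal statement.

∃ x: ¬(x > 7)


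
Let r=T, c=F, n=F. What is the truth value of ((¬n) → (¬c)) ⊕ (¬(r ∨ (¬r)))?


Substitute r=T, c=F, n=F:
¬n = T
¬c = T
(¬n) → (¬c) = T → T = T
¬r = F
r ∨ (¬r) = T ∨ F = T
¬(r ∨ (¬r)) = F
((¬n) → (¬c)) ⊕ (¬(r ∨ (¬r))) = T ⊕ F = T

T


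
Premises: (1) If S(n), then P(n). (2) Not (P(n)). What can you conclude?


Modus tollens: from (P → Q) and ¬Q, infer ¬P.
Q = 'P(n)' is denied; since P → Q, P must also fail.

Not (S(n)).


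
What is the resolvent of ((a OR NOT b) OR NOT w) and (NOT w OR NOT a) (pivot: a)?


The clauses contain complementary literals a and NOTa.
Resolution eliminates this pair and disjoins the remaining literals (merging duplicates).

(NOT b OR NOT w)


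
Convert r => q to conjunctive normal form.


Step 1: Rewrite r → q as ¬r ∨ q.

(~r) | q


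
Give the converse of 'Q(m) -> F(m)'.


The converse of (P → Q) is (Q → P). It is not in general equivalent to the original.
Here P = 'Q(m)' and Q = 'F(m)'.

If F(m), then Q(m).


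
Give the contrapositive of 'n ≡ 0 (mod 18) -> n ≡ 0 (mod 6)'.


The contrapositive of (P → Q) is (¬Q → ¬P); it is logically equivalent to the original.
Here P = 'n ≡ 0 (mod 18)' and Q = 'n ≡ 0 (mod 6)'.

If not (n ≡ 0 (mod 6)), then not (n ≡ 0 (mod 18)).


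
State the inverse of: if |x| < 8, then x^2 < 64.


The inverse of (P → Q) is (¬P → ¬Q). It is equivalent to the converse, not to the original.
Here P = '|x| < 8' and Q = 'x^2 < 64'.

If not (|x| < 8), then not (x^2 < 64).


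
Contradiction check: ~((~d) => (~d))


Truth table over {d}:
d | φ
-----
False | False
True | False
Every row is false.

Yes, it is a contradiction.


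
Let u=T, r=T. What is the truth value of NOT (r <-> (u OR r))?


Substitute u=T, r=T:
u OR r = T OR T = T
r <-> (u OR r) = T <-> T = T
NOT (r <-> (u OR r)) = F

F


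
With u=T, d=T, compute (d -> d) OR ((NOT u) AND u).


Substitute u=T, d=T:
d -> d = T -> T = T
NOT u = F
(NOT u) AND u = F AND T = F
(d -> d) OR ((NOT u) AND u) = T OR F = T

T


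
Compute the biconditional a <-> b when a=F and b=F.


Biconditional is true when both operands have the same truth value.
Substitute: a=F, b=F.
F <-> F evaluates to T.

T


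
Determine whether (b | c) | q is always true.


Build the truth table over {b, c, q}:
b | c | q | φ
-------------
False | False | False | False
True | False | False | True
False | True | False | True
True | True | False | True
False | False | True | True
True | False | True | True
False | True | True | True
True | True | True | True
Counterexample at row 1: with b=False, c=False, q=False, the formula is False.

No, it is not a tautology.


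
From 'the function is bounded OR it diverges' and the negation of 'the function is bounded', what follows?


Disjunctive syllogism: from (P ∨ Q) and ¬P, infer Q.
One disjunct, 'the function is bounded', is ruled out; the other must hold.

it diverges


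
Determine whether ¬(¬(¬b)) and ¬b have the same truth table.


Compare truth tables:
b | φ | ψ
---------
F | T | T
T | F | F
The columns φ and ψ agree on every row.

Yes, they are logically equivalent.


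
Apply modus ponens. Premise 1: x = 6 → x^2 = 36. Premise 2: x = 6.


Modus ponens: from (P → Q) and P, infer Q.
P = 'x = 6' is asserted, and P → Q holds, so Q follows.

x^2 = 36.


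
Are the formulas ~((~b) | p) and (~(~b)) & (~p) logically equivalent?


Compare truth tables:
b | p | φ | ψ
-------------
False | False | False | False
True | False | True | True
False | True | False | False
True | True | False | False
The columns φ and ψ agree on every row.

Yes, they are logically equivalent.


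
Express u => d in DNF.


Step 1: Rewrite u → d as ¬u ∨ d.

(~u) | d


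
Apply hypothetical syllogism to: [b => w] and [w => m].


Hypothetical syllogism: from (P → Q) and (Q → R), infer (P → R).
Chain the two implications through the shared middle term 'w'.

b => m


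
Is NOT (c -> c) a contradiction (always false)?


Truth table over {c}:
c | φ
-----
F | F
T | F
Every row is false.

Yes, it is a contradiction.


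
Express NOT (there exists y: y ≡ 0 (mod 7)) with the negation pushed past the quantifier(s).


¬(for all x: φ) = there exists x: ¬φ, and ¬(there exists x: φ) = for all x: ¬φ.
Apply to the existential statement.

for all y: NOT(y ≡ 0 (mod 7))


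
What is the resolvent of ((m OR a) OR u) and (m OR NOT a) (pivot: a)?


The clauses contain complementary literals a and NOTa.
Resolution eliminates this pair and disjoins the remaining literals (merging duplicates).

(u OR m)


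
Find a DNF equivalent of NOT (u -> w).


Step 1: Rewrite implication then negate: ¬(¬u ∨ w) = u ∧ ¬w.

u AND (NOT w)


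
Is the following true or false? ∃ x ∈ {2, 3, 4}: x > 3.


Evaluate the predicate on each element: 2:F, 3:F, 4:T.
Witness x = 4 satisfies the predicate.

T


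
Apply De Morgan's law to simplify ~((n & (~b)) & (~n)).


De Morgan: the negation of a conjunction is the disjunction of the negations.
Distribute ~ across &, flipping it to |, and negate each literal.

((~n) | b) | n


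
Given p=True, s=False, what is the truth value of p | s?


Disjunction is false only when both operands are false.
Substitute: p=True, s=False.
True | False evaluates to True.

True


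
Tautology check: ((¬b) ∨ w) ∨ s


Build the truth table over {b, s, w}:
b | s | w | φ
-------------
F | F | F | T
T | F | F | F
F | T | F | T
T | T | F | T
F | F | T | T
T | F | T | T
F | T | T | T
T | T | T | T
Counterexample at row 2: with b=T, s=F, w=F, the formula is F.

No, it is not a tautology.


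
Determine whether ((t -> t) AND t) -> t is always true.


Build the truth table over {t}:
t | φ
-----
F | T
T | T
Every row evaluates to true.

Yes, it is a tautology.


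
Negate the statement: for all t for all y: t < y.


Negation flips each quantifier (∀↔∃) and negates the inner predicate.
¬(for all t for all y: φ) = there exists t there exists y: ¬φ.

there exists t there exists y: NOT(t < y)


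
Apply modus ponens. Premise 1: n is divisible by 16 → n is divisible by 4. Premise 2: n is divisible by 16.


Modus ponens: from (P → Q) and P, infer Q.
P = 'n is divisible by 16' is asserted, and P → Q holds, so Q follows.

n is divisible by 4.


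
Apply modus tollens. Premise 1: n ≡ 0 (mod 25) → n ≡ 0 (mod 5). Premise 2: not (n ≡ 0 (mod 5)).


Modus tollens: from (P → Q) and ¬Q, infer ¬P.
Q = 'n ≡ 0 (mod 5)' is denied; since P → Q, P must also fail.

Not (n ≡ 0 (mod 25)).


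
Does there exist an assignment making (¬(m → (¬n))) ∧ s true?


Search for a satisfying assignment over {m, n, s}.
Try m=T, n=T, s=T: the formula evaluates to T.
A satisfying assignment exists.

Satisfiable.


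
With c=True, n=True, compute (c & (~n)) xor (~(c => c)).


Substitute c=True, n=True:
~n = False
c & (~n) = True & False = False
c => c = True => True = True
~(c => c) = False
(c & (~n)) xor (~(c => c)) = False xor False = False

False


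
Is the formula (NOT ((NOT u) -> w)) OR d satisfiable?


Search for a satisfying assignment over {d, u, w}.
Try d=F, u=F, w=F: the formula evaluates to T.
A satisfying assignment exists.

Satisfiable.


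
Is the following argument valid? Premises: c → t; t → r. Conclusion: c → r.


This matches the form of hypothetical syllogism: the conclusion follows in every model of the premises.

Valid.


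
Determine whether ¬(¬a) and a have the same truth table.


Compare truth tables:
a | φ | ψ
---------
F | F | F
T | T | T
The columns φ and ψ agree on every row.

Yes, they are logically equivalent.


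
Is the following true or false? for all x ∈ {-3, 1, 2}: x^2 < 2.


Evaluate the predicate on each element: -3:F, 1:T, 2:F.
Counterexample x = -3 fails the predicate.

F


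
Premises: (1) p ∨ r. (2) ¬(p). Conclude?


Disjunctive syllogism: from (P ∨ Q) and ¬P, infer Q.
One disjunct, 'p', is ruled out; the other must hold.

r


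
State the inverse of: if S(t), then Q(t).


The inverse of (P → Q) is (¬P → ¬Q). It is equivalent to the converse, not to the original.
Here P = 'S(t)' and Q = 'Q(t)'.

If not (S(t)), then not (Q(t)).


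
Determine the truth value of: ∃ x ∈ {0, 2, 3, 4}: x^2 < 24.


Evaluate the predicate on each element: 0:T, 2:T, 3:T, 4:T.
Witness x = 0 satisfies the predicate.

T


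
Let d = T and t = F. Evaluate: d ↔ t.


Biconditional is true when both operands have the same truth value.
Substitute: d=T, t=F.
T ↔ F evaluates to F.

F


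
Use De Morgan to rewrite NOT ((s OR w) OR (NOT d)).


De Morgan: the negation of a disjunction is the conjunction of the negations.
Distribute NOT across OR, flipping it to AND, and negate each literal.

((NOT s) AND (NOT w)) AND d


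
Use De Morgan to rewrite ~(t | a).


De Morgan: the negation of a disjunction is the conjunction of the negations.
Distribute ~ across |, flipping it to &, and negate each literal.

(~t) & (~a)


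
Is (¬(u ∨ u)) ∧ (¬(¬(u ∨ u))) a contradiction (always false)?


Truth table over {u}:
u | φ
-----
F | F
T | F
Every row is false.

Yes, it is a contradiction.


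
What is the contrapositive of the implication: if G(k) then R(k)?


The contrapositive of (P → Q) is (¬Q → ¬P); it is logically equivalent to the original.
Here P = 'G(k)' and Q = 'R(k)'.

If not (R(k)), then not (G(k)).


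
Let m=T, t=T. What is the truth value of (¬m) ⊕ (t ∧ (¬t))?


Substitute m=T, t=T:
¬m = F
¬t = F
t ∧ (¬t) = T ∧ F = F
(¬m) ⊕ (t ∧ (¬t)) = F ⊕ F = F

F


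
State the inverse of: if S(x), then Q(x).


The inverse of (P → Q) is (¬P → ¬Q). It is equivalent to the converse, not to the original.
Here P = 'S(x)' and Q = 'Q(x)'.

If not (S(x)), then not (Q(x)).


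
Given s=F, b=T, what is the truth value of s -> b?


Implication is false only when antecedent is true and consequent is false.
Substitute: s=F, b=T.
F -> T evaluates to T.

T


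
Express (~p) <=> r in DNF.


Step 1: (¬p) ↔ r is true exactly when both agree: ((¬p) ∧ r) ∨ (¬(¬p) ∧ ¬r).
Step 2: Eliminate any double negations (¬¬X = X).

((~p) & r) | (p & (~r))


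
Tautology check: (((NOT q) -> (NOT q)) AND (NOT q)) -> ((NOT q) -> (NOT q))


Build the truth table over {q}:
q | φ
-----
F | T
T | T
Every row evaluates to true.

Yes, it is a tautology.


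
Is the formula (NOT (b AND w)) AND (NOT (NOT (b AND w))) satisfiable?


Check all 4 assignments over {b, w}:
b | w | φ
---------
F | F | F
T | F | F
F | T | F
T | T | F
No assignment makes the formula true.

Unsatisfiable.


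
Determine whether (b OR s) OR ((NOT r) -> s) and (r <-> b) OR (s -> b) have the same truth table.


Compare truth tables:
b | r | s | φ | ψ
-----------------
F | F | F | F | T
T | F | F | T | T
F | T | F | T | T
T | T | F | T | T
F | F | T | T | T
T | F | T | T | T
F | T | T | T | F
T | T | T | T | T
They differ at row 1 (b=F, r=F, s=F): φ=F but ψ=T.

No, they are not logically equivalent.


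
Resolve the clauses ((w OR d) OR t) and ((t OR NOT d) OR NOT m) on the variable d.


The clauses contain complementary literals d and NOTd.
Resolution eliminates this pair and disjoins the remaining literals (merging duplicates).

((t OR w) OR NOT m)


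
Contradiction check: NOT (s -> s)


Truth table over {s}:
s | φ
-----
F | F
T | F
Every row is false.

Yes, it is a contradiction.


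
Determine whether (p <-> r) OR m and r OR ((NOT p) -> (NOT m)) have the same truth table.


Compare truth tables:
m | p | r | φ | ψ
-----------------
F | F | F | T | T
T | F | F | T | F
F | T | F | F | T
T | T | F | T | T
F | F | T | F | T
T | F | T | T | T
F | T | T | T | T
T | T | T | T | T
They differ at row 2 (m=T, p=F, r=F): φ=T but ψ=F.

No, they are not logically equivalent.


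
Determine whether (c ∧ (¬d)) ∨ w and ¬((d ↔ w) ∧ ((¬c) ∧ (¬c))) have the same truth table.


Compare truth tables:
c | d | w | φ | ψ
-----------------
F | F | F | F | F
T | F | F | T | T
F | T | F | F | T
T | T | F | F | T
F | F | T | T | T
T | F | T | T | T
F | T | T | T | F
T | T | T | T | T
They differ at row 3 (c=F, d=T, w=F): φ=F but ψ=T.

No, they are not logically equivalent.


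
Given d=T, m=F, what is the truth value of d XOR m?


Exclusive or is true when exactly one operand is true.
Substitute: d=T, m=F.
T XOR F evaluates to T.

T


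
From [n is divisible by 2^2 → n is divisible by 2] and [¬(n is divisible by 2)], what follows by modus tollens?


Modus tollens: from (P → Q) and ¬Q, infer ¬P.
Q = 'n is divisible by 2' is denied; since P → Q, P must also fail.

Not (n is divisible by 2^2).


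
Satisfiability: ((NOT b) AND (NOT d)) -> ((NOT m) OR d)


Search for a satisfying assignment over {b, d, m}.
Try b=F, d=F, m=F: the formula evaluates to T.
A satisfying assignment exists.

Satisfiable.


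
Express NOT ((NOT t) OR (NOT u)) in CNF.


Step 1: Apply De Morgan: ¬((¬t) ∨ (¬u)) = ¬(¬t) ∧ ¬(¬u).
Step 2: Eliminate any double negations (¬¬X = X).

t AND u


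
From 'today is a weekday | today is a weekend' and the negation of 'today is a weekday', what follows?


Disjunctive syllogism: from (P ∨ Q) and ¬P, infer Q.
One disjunct, 'today is a weekday', is ruled out; the other must hold.

today is a weekend
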